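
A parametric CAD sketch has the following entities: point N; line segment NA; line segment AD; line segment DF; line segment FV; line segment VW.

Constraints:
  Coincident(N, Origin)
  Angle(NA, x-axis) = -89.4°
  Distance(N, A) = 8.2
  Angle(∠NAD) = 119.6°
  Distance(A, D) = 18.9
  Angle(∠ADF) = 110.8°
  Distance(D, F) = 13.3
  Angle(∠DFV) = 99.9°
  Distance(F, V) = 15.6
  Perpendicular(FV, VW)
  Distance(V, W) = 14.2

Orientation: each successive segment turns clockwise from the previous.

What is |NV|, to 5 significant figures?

19.477

N is at the origin; NA runs at -89.4° with length 8.2, so A = (0.085869, -8.1996). ∠NAD = 119.6° gives AD at -149.80° from the x-axis; with |AD| = 18.9, D = (-16.249, -17.707). ∠ADF = 110.8° gives DF at 141.00° from the x-axis; with |DF| = 13.3, F = (-26.585, -9.3367). ∠DFV = 99.9° gives FV at 60.900° from the x-axis; with |FV| = 15.6, V = (-18.998, 4.2942). Then |NV| = |V − N| = 19.477.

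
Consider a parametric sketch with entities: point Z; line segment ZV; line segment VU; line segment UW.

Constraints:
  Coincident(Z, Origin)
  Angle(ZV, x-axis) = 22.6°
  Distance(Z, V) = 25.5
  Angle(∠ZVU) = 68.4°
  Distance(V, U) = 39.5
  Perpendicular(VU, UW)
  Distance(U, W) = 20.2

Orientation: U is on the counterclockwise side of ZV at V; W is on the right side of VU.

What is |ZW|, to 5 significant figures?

53.243

Z is at the origin; ZV runs at 22.6° with length 25.5, so V = 25.5·(cos 22.6°, sin 22.6°) = (23.542, 9.7995). ∠ZVU = 68.4°, so VU runs at 22.6° + (180° − 68.4°) = 134.20° from the x-axis; with |VU| = 39.5, U = V + 39.5·(cos 134.20°, sin 134.20°) = (-3.9962, 38.117). The perpendicularity gives UW at right angles to VU; with |UW| = 20.2 on the right of VU, W = U + 20.2·(0.71691, 0.69717) = (10.485, 52.200). Then |ZW| = |W − Z| = 53.243.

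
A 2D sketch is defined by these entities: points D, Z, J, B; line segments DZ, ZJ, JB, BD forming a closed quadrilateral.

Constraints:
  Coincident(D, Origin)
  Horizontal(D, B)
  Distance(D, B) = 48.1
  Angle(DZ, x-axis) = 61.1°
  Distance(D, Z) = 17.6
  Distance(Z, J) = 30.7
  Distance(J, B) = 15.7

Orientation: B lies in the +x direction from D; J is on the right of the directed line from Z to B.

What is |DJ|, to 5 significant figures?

32.948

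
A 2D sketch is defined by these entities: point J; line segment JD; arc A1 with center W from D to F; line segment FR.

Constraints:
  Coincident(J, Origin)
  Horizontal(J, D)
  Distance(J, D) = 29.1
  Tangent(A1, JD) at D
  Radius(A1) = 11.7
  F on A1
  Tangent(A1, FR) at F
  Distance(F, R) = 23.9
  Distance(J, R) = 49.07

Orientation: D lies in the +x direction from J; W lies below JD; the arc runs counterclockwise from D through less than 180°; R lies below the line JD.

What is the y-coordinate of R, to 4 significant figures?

-38.26

Checks: |WD| = 11.70 ✓; |WF| = 11.70 ✓; ∠(WF, FR) = 90.00° ✓; |FR| = 23.90 ✓; |JR| = 49.07 ✓.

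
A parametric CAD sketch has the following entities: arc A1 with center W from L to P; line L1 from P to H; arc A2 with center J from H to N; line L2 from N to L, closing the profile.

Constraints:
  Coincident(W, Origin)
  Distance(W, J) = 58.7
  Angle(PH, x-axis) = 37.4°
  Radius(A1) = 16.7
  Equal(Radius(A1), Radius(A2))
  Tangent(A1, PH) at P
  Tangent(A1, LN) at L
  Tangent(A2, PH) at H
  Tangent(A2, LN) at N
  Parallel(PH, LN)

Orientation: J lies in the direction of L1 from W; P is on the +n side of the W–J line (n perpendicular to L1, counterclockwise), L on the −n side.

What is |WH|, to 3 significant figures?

61.0

The slot axis is L1's direction at 37.4°, so u = (cos 37.4°, sin 37.4°) = (0.794, 0.607) and n = (−sin 37.4°, cos 37.4°) = (-0.607, 0.794). W is at the origin and J lies 58.7 along u from W, so J = 58.7·u = (46.6, 35.7). Tangency of A1 to both parallel lines with radius 16.7 puts P and L at W ± 16.7·n: P = (-10.1, 13.3), L = (10.1, -13.3). Equal radii place H and N the same way about J: H = J + 16.7·n = (36.5, 48.9), N = J − 16.7·n = (56.8, 22.4). Then |WH| = |H − W| = 61.0.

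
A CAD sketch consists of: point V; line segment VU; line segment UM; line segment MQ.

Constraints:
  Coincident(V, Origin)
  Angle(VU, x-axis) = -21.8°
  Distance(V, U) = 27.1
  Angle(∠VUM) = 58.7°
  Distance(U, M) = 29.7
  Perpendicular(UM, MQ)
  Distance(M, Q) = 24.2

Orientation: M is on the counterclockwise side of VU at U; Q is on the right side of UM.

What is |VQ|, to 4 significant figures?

49.87

∠VUM = 58.7°, so UM runs at -21.8° + (180° − 58.7°) = 99.50° from the x-axis; with |UM| = 29.7, M = U + 29.7·(cos 99.50°, sin 99.50°) = (20.26, 19.23). UM is perpendicular to MQ; with |MQ| = 24.2 on the right of UM, Q = M + 24.2·(0.9863, 0.1650) = (44.13, 23.22). Then |VQ| = |Q − V| = 49.87.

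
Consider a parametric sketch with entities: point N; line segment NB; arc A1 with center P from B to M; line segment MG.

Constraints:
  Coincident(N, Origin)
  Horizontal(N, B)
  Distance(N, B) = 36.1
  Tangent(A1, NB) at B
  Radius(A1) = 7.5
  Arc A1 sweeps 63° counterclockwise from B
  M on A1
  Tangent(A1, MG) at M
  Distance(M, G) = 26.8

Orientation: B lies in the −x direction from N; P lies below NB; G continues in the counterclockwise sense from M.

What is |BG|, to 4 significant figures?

33.73

On A1, B sits at bearing 90° from P; a 63° counterclockwise sweep puts M at bearing 153°, so M = P + 7.5·(cos 153°, sin 153°) = (-42.78, -4.095). The tangent condition forces PM to be normal to MG, so MG runs along (−sin 153°, cos 153°); with |MG| = 26.8, G = (-54.95, -27.97). Then |BG| = |G − B| = 33.73.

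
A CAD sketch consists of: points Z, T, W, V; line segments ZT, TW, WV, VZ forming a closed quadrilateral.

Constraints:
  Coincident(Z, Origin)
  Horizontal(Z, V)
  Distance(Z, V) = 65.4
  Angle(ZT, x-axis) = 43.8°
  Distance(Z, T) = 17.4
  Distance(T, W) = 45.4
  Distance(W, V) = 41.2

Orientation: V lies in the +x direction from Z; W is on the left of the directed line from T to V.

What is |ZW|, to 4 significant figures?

62.65

Z is at the origin; Z and V share the same y with |ZV| = 65.4 and V in +x, so V = (65.4, 0). ZT runs at 43.8° with |ZT| = 17.4, so T = (12.56, 12.04). W is determined by |TW| = 45.4 and |WV| = 41.2 together: it lies at the intersection of circle(T, 45.4) and circle(V, 41.2). With |TV| = 54.20, the foot of the radical line on TV is 30.45 from T and the perpendicular offset is √(45.4² − 30.45²) = 33.67. Taking the left-of-TV solution: W = (49.73, 38.10).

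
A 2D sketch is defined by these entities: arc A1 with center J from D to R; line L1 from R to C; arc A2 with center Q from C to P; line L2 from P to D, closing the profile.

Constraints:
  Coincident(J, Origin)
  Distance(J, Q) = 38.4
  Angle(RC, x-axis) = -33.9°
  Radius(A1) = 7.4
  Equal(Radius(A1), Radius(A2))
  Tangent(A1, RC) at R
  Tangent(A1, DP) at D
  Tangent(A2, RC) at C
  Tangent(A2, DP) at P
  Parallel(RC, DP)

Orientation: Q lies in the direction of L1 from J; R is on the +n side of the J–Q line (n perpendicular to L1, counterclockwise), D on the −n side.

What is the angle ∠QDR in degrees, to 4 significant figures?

79.09°

The slot axis is L1's direction at -33.9°, so u = (cos -33.9°, sin -33.9°) = (0.8300, -0.5577) and n = (−sin -33.9°, cos -33.9°) = (0.5577, 0.8300). J is at the origin and Q lies 38.4 along u from J, so Q = 38.4·u = (31.87, -21.42). Tangency of A1 to both parallel lines with radius 7.4 puts R and D at J ± 7.4·n: R = (4.127, 6.142), D = (-4.127, -6.142). Then cos ∠QDR = DQ·DR / (|DQ||DR|), giving 79.09°.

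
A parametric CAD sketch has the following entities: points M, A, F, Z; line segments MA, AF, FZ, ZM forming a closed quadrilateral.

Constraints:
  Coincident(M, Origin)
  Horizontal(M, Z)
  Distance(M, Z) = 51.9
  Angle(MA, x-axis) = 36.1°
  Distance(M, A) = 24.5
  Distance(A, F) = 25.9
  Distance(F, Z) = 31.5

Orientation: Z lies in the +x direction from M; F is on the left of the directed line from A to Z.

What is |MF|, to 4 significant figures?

50.40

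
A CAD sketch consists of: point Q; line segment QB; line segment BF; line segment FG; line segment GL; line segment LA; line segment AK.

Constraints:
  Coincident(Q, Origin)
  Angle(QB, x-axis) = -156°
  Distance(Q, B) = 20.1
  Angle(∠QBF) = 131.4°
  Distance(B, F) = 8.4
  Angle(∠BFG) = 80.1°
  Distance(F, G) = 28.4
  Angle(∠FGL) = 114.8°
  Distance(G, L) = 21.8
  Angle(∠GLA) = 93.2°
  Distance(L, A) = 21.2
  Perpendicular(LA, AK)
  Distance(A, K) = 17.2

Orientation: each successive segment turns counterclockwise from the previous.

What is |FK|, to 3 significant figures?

18.1

∠GLA = 93.2° gives LA at 144° from the x-axis; with |LA| = 21.2, A = (1.67, 10.8). LA ⟂ AK, so AK runs at -126°; with |AK| = 17.2, K = (-8.32, -3.16). Then |FK| = |K − F| = 18.1.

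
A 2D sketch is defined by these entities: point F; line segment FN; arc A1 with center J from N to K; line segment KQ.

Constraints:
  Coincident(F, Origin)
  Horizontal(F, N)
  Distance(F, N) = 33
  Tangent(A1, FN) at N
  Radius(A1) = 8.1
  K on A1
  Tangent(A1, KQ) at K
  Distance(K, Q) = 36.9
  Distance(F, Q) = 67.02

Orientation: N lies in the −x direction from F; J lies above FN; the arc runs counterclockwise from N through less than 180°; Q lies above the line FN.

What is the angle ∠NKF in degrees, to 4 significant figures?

84.66°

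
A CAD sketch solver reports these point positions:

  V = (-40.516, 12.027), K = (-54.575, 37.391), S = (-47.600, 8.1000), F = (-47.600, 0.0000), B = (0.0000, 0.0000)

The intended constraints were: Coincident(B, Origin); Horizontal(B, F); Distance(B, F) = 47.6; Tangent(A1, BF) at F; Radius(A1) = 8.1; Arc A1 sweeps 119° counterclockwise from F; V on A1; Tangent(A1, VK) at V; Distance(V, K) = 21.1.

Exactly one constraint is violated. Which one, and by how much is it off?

Distance(V, K) = 21.1 — off by 7.90.

B = (0.00, 0.00) ✓; B.y = 0.00, F.y = 0.00 ✓; |BF| = 47.60 ✓; ∠(SF, FB) = 90.00° ✓; |SF| = 8.100 ✓; bearing(S→V) − bearing(S→F) = 119.0° ✓; |SV| = 8.100 ✓; ∠(SV, VK) = 90.00° ✓; |VK| = 29.00 ✗.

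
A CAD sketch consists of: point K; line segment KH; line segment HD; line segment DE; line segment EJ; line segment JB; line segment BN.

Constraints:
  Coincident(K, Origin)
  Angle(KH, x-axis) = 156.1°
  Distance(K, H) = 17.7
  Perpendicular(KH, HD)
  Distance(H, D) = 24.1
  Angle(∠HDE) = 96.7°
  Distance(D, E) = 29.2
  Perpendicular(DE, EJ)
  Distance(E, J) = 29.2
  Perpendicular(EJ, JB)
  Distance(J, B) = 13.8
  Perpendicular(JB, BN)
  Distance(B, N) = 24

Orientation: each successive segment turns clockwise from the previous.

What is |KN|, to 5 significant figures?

20.810

K is at the origin; KH runs at 156.1° with length 17.7, so H = (-16.182, 7.1710). KH ⟂ HD, so HD runs at 66.100°; with |HD| = 24.1, D = (-6.4184, 29.205). ∠HDE = 96.7° gives DE at -17.200° from the x-axis; with |DE| = 29.2, E = (21.476, 20.570). DE ⟂ EJ, so EJ runs at -107.20°; with |EJ| = 29.2, J = (12.841, -7.3243). EJ ⟂ JB, so JB runs at 162.80°; with |JB| = 13.8, B = (-0.34177, -3.2435). JB is perpendicular to BN, so BN runs at 72.800°; with |BN| = 24.0, N = (6.7552, 19.683). Then |KN| = |N − K| = 20.810.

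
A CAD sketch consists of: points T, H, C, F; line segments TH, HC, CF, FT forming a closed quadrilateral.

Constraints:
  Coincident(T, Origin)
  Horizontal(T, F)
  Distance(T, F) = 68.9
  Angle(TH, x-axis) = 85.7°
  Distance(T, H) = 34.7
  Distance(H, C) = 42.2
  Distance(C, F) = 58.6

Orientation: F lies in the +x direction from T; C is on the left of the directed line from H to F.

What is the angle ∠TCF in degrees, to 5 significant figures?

66.788°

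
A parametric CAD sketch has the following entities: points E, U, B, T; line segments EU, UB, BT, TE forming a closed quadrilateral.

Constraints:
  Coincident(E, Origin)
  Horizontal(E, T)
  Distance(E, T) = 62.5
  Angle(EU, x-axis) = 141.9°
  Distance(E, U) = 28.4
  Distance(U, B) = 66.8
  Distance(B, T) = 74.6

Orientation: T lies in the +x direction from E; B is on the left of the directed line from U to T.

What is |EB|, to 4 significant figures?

69.25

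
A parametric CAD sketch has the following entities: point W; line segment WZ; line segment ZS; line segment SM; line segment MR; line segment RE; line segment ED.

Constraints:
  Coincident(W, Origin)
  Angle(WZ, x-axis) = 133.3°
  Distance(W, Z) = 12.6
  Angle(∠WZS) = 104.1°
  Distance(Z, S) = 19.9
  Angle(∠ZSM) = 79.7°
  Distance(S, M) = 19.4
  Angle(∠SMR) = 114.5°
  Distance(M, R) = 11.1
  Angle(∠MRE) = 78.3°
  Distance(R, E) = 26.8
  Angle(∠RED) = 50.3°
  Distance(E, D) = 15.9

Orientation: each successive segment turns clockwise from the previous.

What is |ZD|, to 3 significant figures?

17.8

W is at the origin; WZ runs at 133.3° with length 12.6, so Z = (-8.64, 9.17). ∠WZS = 104.1° gives ZS at 57.4° from the x-axis; with |ZS| = 19.9, S = (2.08, 25.9). ∠ZSM = 79.7° gives SM at -42.9° from the x-axis; with |SM| = 19.4, M = (16.3, 12.7). ∠SMR = 114.5° gives MR at -108° from the x-axis; with |MR| = 11.1, R = (12.8, 2.20). ∠MRE = 78.3° gives RE at 150° from the x-axis; with |RE| = 26.8, E = (-10.4, 15.6). ∠RED = 50.3° gives ED at 20.2° from the x-axis; with |ED| = 15.9, D = (4.52, 21.1). Then |ZD| = |D − Z| = 17.8.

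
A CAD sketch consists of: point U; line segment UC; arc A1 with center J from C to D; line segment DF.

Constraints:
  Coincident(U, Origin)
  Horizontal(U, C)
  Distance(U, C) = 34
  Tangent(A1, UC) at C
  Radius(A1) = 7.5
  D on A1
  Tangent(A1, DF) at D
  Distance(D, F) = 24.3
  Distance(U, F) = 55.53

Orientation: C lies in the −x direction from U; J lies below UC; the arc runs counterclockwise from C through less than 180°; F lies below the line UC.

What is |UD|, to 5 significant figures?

41.659

Checks: |UC| = 34.00 ✓; |JD| = 7.500 ✓; ∠(JD, DF) = 90.00° ✓; |DF| = 24.30 ✓; |UF| = 55.53 ✓.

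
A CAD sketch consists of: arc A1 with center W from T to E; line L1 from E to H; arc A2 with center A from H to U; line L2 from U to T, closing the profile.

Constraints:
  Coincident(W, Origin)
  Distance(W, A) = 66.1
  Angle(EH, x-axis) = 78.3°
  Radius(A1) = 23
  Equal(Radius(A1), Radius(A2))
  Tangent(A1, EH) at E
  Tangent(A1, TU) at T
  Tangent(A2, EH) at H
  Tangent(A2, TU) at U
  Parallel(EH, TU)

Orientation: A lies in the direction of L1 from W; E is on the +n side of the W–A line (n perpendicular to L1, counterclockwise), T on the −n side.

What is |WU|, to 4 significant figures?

69.99

The slot axis is L1's direction at 78.3°, so u = (cos 78.3°, sin 78.3°) = (0.2028, 0.9792) and n = (−sin 78.3°, cos 78.3°) = (-0.9792, 0.2028). W is at the origin and A lies 66.1 along u from W, so A = 66.1·u = (13.40, 64.73). Tangency of A1 to both parallel lines with radius 23.0 puts E and T at W ± 23.0·n: E = (-22.52, 4.664), T = (22.52, -4.664). Equal radii place H and U the same way about A: H = A + 23.0·n = (-9.118, 69.39), U = A − 23.0·n = (35.93, 60.06). Then |WU| = |U − W| = 69.99.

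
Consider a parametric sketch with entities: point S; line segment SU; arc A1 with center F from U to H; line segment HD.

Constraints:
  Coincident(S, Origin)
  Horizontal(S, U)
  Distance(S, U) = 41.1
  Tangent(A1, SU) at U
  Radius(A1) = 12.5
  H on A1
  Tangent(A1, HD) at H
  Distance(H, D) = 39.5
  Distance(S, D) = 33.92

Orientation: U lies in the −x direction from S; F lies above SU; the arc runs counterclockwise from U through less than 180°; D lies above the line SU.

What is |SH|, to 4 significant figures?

32.08

S is at the origin; SU is horizontal with |SU| = 41.1 and U on the −x side, so U = (-41.10, 0.000). Tangency of A1 to SU means the radius FU is perpendicular to SU, so F = U + (0, 12.5) = (-41.10, 12.50). Since FH ⟂ HD (tangency), |FD| = √(12.5² + 39.5²) = 41.43 regardless of where H sits on A1. So D lies on both circle(S, 33.92) and circle(F, 41.43); the above-SU intersection is D = (-5.380, 33.49). H is the foot of the tangent from D: H = (-31.81, 4.136).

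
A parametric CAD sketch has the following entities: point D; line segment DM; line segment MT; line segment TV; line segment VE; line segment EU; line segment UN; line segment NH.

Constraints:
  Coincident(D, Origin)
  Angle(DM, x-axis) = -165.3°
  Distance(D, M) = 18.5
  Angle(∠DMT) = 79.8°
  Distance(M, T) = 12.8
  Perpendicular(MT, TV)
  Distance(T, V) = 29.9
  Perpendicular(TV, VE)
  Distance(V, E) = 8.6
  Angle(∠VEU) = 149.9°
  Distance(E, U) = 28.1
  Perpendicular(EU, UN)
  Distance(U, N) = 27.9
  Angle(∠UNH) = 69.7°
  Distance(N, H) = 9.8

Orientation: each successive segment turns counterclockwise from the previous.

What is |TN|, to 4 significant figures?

20.67

D is at the origin; DM runs at -165.3° with length 18.5, so M = (-17.89, -4.695). ∠DMT = 79.8° gives MT at -65.10° from the x-axis; with |MT| = 12.8, T = (-12.51, -16.30). The perpendicularity gives TV at right angles to MT, so TV runs at 24.90°; with |TV| = 29.9, V = (14.62, -3.716). The perpendicularity gives VE at right angles to TV, so VE runs at 114.9°; with |VE| = 8.6, E = (10.99, 4.085). ∠VEU = 149.9° gives EU at 145.0° from the x-axis; with |EU| = 28.1, U = (-12.02, 20.20). The perpendicularity gives UN at right angles to EU, so UN runs at -125.0°; with |UN| = 27.9, N = (-28.03, -2.652). Then |TN| = |N − T| = 20.67.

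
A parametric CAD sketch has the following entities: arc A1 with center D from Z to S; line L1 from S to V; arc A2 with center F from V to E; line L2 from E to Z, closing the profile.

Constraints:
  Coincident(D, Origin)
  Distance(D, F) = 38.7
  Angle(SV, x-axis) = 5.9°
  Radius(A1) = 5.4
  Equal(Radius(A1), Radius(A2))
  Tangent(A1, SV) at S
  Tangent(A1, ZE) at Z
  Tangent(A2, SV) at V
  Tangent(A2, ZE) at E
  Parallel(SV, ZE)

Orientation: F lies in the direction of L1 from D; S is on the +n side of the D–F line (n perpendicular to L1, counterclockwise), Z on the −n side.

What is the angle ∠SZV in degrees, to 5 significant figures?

74.407°

Tangency of A1 to both parallel lines with radius 5.4 puts S and Z at D ± 5.4·n: S = (-0.55508, 5.3714), Z = (0.55508, -5.3714). Equal radii place V and E the same way about F: V = F + 5.4·n = (37.940, 9.3495), E = F − 5.4·n = (39.050, -1.3933). Then cos ∠SZV = ZS·ZV / (|ZS||ZV|), giving 74.407°.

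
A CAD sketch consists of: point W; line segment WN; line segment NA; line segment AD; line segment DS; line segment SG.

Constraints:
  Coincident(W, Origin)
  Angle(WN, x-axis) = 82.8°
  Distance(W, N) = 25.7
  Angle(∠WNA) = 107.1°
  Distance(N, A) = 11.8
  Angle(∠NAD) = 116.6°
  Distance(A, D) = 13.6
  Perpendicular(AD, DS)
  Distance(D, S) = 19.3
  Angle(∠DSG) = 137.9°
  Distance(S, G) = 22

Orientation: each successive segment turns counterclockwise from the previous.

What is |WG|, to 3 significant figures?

16.2

W is at the origin; WN runs at 82.8° with length 25.7, so N = (3.22, 25.5). ∠WNA = 107.1° gives NA at 156° from the x-axis; with |NA| = 11.8, A = (-7.53, 30.4). ∠NAD = 116.6° gives AD at -141° from the x-axis; with |AD| = 13.6, D = (-18.1, 21.8). AD ⟂ DS, so DS runs at -50.9°; with |DS| = 19.3, S = (-5.92, 6.80). ∠DSG = 137.9° gives SG at -8.80° from the x-axis; with |SG| = 22.0, G = (15.8, 3.43). Then |WG| = |G − W| = 16.2.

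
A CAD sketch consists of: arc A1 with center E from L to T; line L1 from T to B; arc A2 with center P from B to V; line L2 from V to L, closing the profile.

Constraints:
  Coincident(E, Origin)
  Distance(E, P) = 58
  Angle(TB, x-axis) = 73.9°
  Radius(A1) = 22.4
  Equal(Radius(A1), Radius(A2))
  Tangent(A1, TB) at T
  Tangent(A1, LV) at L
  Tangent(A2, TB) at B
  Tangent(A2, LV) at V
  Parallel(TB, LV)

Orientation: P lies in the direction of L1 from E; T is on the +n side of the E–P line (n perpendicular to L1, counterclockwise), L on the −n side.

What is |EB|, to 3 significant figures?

62.2

The slot axis is L1's direction at 73.9°, so u = (cos 73.9°, sin 73.9°) = (0.277, 0.961) and n = (−sin 73.9°, cos 73.9°) = (-0.961, 0.277). E is at the origin and P lies 58.0 along u from E, so P = 58.0·u = (16.1, 55.7). Tangency of A1 to both parallel lines with radius 22.4 puts T and L at E ± 22.4·n: T = (-21.5, 6.21), L = (21.5, -6.21). Equal radii place B and V the same way about P: B = P + 22.4·n = (-5.44, 61.9), V = P − 22.4·n = (37.6, 49.5). Then |EB| = |B − E| = 62.2.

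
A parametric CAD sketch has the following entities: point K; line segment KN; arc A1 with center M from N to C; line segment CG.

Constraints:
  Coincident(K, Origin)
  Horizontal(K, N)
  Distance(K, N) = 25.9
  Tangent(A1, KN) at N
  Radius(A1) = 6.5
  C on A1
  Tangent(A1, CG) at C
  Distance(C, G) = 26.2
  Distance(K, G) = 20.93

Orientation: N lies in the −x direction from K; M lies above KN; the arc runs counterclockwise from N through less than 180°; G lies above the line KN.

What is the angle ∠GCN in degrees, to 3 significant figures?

157°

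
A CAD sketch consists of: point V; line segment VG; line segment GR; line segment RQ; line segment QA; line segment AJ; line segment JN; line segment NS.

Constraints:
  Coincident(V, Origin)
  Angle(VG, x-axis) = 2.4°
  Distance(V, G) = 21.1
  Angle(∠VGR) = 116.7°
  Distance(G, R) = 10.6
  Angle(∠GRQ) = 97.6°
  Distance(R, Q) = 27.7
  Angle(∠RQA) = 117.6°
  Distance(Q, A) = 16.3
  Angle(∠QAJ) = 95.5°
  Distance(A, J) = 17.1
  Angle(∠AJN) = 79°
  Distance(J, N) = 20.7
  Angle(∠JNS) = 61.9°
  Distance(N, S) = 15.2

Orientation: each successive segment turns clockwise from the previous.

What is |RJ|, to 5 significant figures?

31.679

V is at the origin; VG runs at 2.4° with length 21.1, so G = (21.081, 0.88358). ∠VGR = 116.7° gives GR at -60.900° from the x-axis; with |GR| = 10.6, R = (26.237, -8.3784). ∠GRQ = 97.6° gives RQ at -143.30° from the x-axis; with |RQ| = 27.7, Q = (4.0275, -24.933). ∠RQA = 117.6° gives QA at 154.30° from the x-axis; with |QA| = 16.3, A = (-10.660, -17.864). ∠QAJ = 95.5° gives AJ at 69.800° from the x-axis; with |AJ| = 17.1, J = (-4.7555, -1.8158). Then |RJ| = |J − R| = 31.679.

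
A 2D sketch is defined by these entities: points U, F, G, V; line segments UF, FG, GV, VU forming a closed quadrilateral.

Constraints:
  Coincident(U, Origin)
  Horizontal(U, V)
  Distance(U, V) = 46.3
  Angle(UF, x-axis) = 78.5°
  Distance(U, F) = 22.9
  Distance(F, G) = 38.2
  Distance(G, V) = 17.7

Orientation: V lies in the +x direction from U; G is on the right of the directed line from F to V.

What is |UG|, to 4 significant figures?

30.41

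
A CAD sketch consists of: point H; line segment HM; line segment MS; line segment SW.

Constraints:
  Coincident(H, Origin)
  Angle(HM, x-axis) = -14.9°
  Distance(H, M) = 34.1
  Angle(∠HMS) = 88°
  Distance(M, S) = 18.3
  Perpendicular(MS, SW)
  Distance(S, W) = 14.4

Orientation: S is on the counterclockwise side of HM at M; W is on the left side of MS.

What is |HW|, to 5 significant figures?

26.077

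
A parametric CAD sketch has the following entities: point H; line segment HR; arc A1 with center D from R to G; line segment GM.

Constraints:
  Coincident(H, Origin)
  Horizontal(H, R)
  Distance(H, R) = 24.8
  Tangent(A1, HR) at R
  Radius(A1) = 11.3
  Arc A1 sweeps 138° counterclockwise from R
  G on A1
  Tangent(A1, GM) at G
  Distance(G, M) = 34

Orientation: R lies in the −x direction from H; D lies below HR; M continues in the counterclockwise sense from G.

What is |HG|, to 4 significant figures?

37.88

H is at the origin; HR is horizontal with |HR| = 24.8 and R on the −x side, so R = (-24.80, 0.000). Tangency of A1 to HR means the radius DR is perpendicular to HR, so D = R + (0, -11.3) = (-24.80, -11.30). On A1, R sits at bearing 90° from D; a 138° counterclockwise sweep puts G at bearing 228°, so G = D + 11.3·(cos 228°, sin 228°) = (-32.36, -19.70). Then |HG| = |G − H| = 37.88.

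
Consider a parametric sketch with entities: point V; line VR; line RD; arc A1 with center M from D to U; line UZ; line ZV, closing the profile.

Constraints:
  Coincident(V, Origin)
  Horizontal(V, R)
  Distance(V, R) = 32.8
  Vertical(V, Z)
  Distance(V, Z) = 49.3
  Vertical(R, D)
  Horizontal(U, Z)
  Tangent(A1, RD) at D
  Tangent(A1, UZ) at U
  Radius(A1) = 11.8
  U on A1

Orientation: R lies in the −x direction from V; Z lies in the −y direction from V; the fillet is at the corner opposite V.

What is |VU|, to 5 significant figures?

53.586

V is at the origin; VR is horizontal with |VR| = 32.8 and R on the −x side, so R = (-32.800, 0.0000). V and Z share the same x with |VZ| = 49.3 and Z on the −y side, so Z = (0.0000, -49.300). The virtual corner opposite V is at (-32.800, -49.300). Tangency of A1 to RD means the radius MD is perpendicular to RD and since A1 is tangent to UZ there, MU ⟂ UZ, with radius 11.8, so the center M sits 11.8 in from both sides at M = (-21.000, -37.500). That places the tangent points at D = (-32.800, -37.500) on RD and U = (-21.000, -49.300) on UZ. Then |VU| = |U − V| = 53.586.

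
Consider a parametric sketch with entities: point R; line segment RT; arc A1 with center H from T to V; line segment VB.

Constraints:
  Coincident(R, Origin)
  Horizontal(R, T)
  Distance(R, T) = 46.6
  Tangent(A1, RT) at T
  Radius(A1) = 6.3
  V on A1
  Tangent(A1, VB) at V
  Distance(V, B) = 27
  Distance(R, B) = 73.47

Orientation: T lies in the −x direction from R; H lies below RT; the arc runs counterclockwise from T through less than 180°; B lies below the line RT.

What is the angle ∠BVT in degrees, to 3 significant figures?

159°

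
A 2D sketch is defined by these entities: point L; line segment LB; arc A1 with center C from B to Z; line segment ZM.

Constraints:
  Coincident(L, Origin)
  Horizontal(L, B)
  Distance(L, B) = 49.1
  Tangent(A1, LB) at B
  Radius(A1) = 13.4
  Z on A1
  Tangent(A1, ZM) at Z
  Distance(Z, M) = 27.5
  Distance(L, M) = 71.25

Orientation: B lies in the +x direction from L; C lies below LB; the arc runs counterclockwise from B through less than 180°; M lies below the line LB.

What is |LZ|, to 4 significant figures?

44.77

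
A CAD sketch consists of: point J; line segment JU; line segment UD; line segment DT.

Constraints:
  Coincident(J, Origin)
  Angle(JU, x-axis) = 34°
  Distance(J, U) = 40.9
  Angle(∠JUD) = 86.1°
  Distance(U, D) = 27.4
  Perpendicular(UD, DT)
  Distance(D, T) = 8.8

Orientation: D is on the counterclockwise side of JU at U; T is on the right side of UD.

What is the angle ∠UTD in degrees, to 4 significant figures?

72.19°

J is at the origin; JU runs at 34.0° with length 40.9, so U = 40.9·(cos 34.0°, sin 34.0°) = (33.91, 22.87). ∠JUD = 86.1°, so UD runs at 34.0° + (180° − 86.1°) = 127.9° from the x-axis; with |UD| = 27.4, D = U + 27.4·(cos 127.9°, sin 127.9°) = (17.08, 44.49). UD ⟂ DT; with |DT| = 8.8 on the right of UD, T = D + 8.8·(0.7891, 0.6143) = (24.02, 49.90). Then cos ∠UTD = TU·TD / (|TU||TD|), giving 72.19°.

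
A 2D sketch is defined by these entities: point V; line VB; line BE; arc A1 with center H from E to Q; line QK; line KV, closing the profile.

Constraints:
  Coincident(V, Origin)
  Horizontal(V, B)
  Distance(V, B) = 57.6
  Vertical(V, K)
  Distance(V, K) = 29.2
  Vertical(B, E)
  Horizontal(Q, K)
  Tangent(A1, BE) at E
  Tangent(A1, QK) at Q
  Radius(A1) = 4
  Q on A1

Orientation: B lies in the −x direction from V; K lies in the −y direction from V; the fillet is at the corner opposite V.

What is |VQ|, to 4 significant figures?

61.04

V is at the origin; VB is horizontal with |VB| = 57.6 and B on the −x side, so B = (-57.60, 0.000). V and K share the same x with |VK| = 29.2 and K on the −y side, so K = (0.000, -29.20). The virtual corner opposite V is at (-57.60, -29.20). Since A1 is tangent to BE there, HE ⟂ BE and since A1 is tangent to QK there, HQ ⟂ QK, with radius 4.0, so the center H sits 4.0 in from both sides at H = (-53.60, -25.20). That places the tangent points at E = (-57.60, -25.20) on BE and Q = (-53.60, -29.20) on QK. Then |VQ| = |Q − V| = 61.04.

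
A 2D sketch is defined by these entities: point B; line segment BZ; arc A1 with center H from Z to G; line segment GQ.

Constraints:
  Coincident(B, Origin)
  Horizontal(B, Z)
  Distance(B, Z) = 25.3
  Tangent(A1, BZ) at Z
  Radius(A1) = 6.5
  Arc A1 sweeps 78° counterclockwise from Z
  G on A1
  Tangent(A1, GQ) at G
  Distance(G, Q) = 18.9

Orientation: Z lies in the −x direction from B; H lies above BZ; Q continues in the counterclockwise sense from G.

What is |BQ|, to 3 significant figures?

28.0

B is at the origin; B and Z share the same y with |BZ| = 25.3 and Z on the −x side, so Z = (-25.3, 0.00). Since A1 is tangent to BZ there, HZ ⟂ BZ, so H = Z + (0, 6.5) = (-25.3, 6.50). On A1, Z sits at bearing -90° from H; a 78° counterclockwise sweep puts G at bearing -12°, so G = H + 6.5·(cos -12°, sin -12°) = (-18.9, 5.15). A1 meets GQ tangentially, so HG is at right angles to GQ, so GQ runs along (−sin -12°, cos -12°); with |GQ| = 18.9, Q = (-15.0, 23.6). Then |BQ| = |Q − B| = 28.0.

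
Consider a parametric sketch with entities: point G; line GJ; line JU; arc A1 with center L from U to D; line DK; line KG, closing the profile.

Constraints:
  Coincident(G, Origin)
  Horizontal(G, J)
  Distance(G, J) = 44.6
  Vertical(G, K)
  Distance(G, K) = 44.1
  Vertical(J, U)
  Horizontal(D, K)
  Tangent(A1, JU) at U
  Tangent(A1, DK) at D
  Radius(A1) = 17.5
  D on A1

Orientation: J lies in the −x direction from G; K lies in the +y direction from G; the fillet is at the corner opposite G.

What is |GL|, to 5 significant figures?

37.973

G is at the origin; GJ is horizontal with |GJ| = 44.6 and J on the −x side, so J = (-44.600, 0.0000). GK is vertical with |GK| = 44.1 and K on the +y side, so K = (0.0000, 44.100). The virtual corner opposite G is at (-44.600, 44.100). A1 meets JU tangentially, so LU is at right angles to JU and the tangent condition forces LD to be normal to DK, with radius 17.5, so the center L sits 17.5 in from both sides at L = (-27.100, 26.600). Then |GL| = |L − G| = 37.973.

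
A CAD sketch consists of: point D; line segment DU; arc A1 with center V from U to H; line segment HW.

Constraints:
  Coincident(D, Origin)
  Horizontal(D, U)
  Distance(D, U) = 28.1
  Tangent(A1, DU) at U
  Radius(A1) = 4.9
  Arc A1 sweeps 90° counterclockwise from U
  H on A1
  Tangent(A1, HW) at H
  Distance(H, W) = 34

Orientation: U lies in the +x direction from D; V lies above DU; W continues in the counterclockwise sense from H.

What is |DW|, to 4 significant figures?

51.01

D is at the origin; DU is horizontal with |DU| = 28.1 and U on the +x side, so U = (28.10, 0.000). The tangent condition forces VU to be normal to DU, so V = U + (0, 4.9) = (28.10, 4.900). On A1, U sits at bearing -90° from V; a 90° counterclockwise sweep puts H at bearing 0°, so H = V + 4.9·(cos 0°, sin 0°) = (33.00, 4.900). A1 meets HW tangentially, so VH is at right angles to HW, so HW runs along (−sin 0°, cos 0°); with |HW| = 34.0, W = (33.00, 38.90). Then |DW| = |W − D| = 51.01.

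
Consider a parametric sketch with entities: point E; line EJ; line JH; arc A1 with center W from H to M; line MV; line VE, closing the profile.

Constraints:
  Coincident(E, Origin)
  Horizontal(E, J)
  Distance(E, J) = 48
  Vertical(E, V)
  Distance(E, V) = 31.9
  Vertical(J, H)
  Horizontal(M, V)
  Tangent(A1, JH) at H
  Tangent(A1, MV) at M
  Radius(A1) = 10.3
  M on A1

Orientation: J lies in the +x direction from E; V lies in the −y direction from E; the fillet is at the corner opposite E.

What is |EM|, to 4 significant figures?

49.39

The virtual corner opposite E is at (48.00, -31.90). Tangency of A1 to JH means the radius WH is perpendicular to JH and since A1 is tangent to MV there, WM ⟂ MV, with radius 10.3, so the center W sits 10.3 in from both sides at W = (37.70, -21.60). That places the tangent points at H = (48.00, -21.60) on JH and M = (37.70, -31.90) on MV. Then |EM| = |M − E| = 49.39.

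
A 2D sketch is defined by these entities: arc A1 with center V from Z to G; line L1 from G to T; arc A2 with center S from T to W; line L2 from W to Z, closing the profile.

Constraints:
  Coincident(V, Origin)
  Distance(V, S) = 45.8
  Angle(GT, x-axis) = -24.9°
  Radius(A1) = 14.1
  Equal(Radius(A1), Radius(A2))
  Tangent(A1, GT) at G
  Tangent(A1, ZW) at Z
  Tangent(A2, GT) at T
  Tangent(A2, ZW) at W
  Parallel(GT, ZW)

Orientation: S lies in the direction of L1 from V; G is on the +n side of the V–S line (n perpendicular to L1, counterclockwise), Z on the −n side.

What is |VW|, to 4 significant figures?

47.92

Tangency of A1 to both parallel lines with radius 14.1 puts G and Z at V ± 14.1·n: G = (5.937, 12.79), Z = (-5.937, -12.79). Equal radii place T and W the same way about S: T = S + 14.1·n = (47.48, -6.494), W = S − 14.1·n = (35.61, -32.07). Then |VW| = |W − V| = 47.92.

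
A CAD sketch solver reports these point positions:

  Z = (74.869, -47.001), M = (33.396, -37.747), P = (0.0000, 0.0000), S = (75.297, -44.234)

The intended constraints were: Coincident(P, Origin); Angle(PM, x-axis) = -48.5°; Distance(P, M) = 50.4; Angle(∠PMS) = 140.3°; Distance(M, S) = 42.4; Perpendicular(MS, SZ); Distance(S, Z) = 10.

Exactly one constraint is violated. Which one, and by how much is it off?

Distance(S, Z) = 10 — off by 7.20.

P = (0.00, 0.00) ✓; PM at -48.50° ✓; |PM| = 50.40 ✓; ∠PMS = 140.3° ✓; |MS| = 42.40 ✓; ∠(MS, SZ) = 89.99° ✓; |SZ| = 2.800 ✗.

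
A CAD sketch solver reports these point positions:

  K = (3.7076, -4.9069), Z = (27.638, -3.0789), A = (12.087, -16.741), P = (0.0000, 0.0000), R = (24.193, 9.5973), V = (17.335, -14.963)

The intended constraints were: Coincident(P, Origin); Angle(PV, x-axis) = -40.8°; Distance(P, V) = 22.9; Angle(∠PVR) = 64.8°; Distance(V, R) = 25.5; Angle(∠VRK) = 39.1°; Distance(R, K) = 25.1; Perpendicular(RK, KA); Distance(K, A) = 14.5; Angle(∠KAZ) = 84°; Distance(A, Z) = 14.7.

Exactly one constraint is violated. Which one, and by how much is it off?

Distance(A, Z) = 14.7 — off by 6.00.

P = (0.00, 0.00) ✓; PV at -40.80° ✓; |PV| = 22.90 ✓; ∠PVR = 64.80° ✓; |VR| = 25.50 ✓; ∠VRK = 39.10° ✓; |RK| = 25.10 ✓; ∠(RK, KA) = 90.00° ✓; |KA| = 14.50 ✓; ∠KAZ = 84.00° ✓; |AZ| = 20.70 ✗.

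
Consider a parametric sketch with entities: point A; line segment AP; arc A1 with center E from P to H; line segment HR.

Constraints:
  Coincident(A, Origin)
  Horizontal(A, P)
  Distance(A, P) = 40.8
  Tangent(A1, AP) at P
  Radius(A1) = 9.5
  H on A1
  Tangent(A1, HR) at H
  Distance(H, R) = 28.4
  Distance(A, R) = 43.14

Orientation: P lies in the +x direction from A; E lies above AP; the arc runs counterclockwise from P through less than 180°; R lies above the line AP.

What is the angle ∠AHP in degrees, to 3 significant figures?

50.3°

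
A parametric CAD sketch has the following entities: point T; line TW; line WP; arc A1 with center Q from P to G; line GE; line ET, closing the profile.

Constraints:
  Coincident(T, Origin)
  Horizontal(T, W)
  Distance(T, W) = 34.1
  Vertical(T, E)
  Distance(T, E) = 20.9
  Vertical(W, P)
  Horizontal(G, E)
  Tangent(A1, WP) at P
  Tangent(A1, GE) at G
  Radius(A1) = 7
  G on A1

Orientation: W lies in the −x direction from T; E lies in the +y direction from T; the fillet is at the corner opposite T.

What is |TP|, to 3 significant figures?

36.8

T is at the origin; TW is horizontal with |TW| = 34.1 and W on the −x side, so W = (-34.1, 0.00). T and E share the same x with |TE| = 20.9 and E on the +y side, so E = (0.00, 20.9). The virtual corner opposite T is at (-34.1, 20.9). Since A1 is tangent to WP there, QP ⟂ WP and the tangent condition forces QG to be normal to GE, with radius 7.0, so the center Q sits 7.0 in from both sides at Q = (-27.1, 13.9). That places the tangent points at P = (-34.1, 13.9) on WP and G = (-27.1, 20.9) on GE. Then |TP| = |P − T| = 36.8.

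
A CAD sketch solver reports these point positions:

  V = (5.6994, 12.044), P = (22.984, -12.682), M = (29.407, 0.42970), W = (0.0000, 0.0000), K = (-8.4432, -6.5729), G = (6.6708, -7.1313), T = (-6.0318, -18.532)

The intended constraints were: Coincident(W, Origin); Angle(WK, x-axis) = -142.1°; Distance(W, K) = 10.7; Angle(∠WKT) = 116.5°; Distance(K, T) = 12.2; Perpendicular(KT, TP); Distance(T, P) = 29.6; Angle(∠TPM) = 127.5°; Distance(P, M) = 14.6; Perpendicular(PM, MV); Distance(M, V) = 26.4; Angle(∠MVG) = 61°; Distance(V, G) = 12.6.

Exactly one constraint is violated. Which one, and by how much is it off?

Distance(V, G) = 12.6 — off by 6.60.

W = (0.00, 0.00) ✓; WK at -142.1° ✓; |WK| = 10.70 ✓; ∠WKT = 116.5° ✓; |KT| = 12.20 ✓; ∠(KT, TP) = 90.00° ✓; |TP| = 29.60 ✓; ∠TPM = 127.5° ✓; |PM| = 14.60 ✓; ∠(PM, MV) = 90.00° ✓; |MV| = 26.40 ✓; ∠MVG = 61.00° ✓; |VG| = 19.20 ✗.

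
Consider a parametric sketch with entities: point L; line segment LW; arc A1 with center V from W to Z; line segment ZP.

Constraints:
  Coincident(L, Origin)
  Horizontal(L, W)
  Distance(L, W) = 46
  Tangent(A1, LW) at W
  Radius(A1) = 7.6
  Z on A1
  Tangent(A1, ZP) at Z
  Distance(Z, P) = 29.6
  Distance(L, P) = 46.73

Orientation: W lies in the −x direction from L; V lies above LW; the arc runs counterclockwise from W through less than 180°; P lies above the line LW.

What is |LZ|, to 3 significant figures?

39.1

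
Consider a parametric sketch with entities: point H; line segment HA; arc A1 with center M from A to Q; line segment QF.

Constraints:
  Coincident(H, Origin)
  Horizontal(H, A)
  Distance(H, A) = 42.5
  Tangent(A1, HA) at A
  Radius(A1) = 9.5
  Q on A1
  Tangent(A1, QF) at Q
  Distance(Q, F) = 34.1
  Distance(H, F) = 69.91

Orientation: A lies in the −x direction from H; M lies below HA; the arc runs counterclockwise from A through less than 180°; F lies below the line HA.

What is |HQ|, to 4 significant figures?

52.63

H is at the origin; H and A share the same y with |HA| = 42.5 and A on the −x side, so A = (-42.50, 0.000). A1 meets HA tangentially, so MA is at right angles to HA, so M = A + (0, -9.5) = (-42.50, -9.500). Since MQ ⟂ QF (tangency), |MF| = √(9.5² + 34.1²) = 35.40 regardless of where Q sits on A1. So F lies on both circle(H, 69.91) and circle(M, 35.40); the below-HA intersection is F = (-55.59, -42.39). Q is the foot of the tangent from F: Q = (-51.95, -8.484).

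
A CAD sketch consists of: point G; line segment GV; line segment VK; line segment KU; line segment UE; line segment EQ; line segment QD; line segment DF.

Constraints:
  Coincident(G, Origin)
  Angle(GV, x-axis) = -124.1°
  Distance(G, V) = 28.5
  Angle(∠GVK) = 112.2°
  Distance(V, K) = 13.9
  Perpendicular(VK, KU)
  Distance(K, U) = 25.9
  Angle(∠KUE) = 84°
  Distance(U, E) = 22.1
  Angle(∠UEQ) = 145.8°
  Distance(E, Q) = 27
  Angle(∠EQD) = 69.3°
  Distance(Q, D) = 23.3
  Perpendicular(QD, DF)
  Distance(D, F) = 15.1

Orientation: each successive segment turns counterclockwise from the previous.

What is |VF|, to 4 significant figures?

8.087

G is at the origin; GV runs at -124.1° with length 28.5, so V = (-15.98, -23.60). ∠GVK = 112.2° gives VK at -56.30° from the x-axis; with |VK| = 13.9, K = (-8.266, -35.16). The perpendicularity gives KU at right angles to VK, so KU runs at 33.70°; with |KU| = 25.9, U = (13.28, -20.79). ∠KUE = 84.0° gives UE at 129.7° from the x-axis; with |UE| = 22.1, E = (-0.8350, -3.790). ∠UEQ = 145.8° gives EQ at 163.9° from the x-axis; with |EQ| = 27.0, Q = (-26.78, 3.698). ∠EQD = 69.3° gives QD at -85.40° from the x-axis; with |QD| = 23.3, D = (-24.91, -19.53). QD is perpendicular to DF, so DF runs at 4.600°; with |DF| = 15.1, F = (-9.856, -18.32). Then |VF| = |F − V| = 8.087.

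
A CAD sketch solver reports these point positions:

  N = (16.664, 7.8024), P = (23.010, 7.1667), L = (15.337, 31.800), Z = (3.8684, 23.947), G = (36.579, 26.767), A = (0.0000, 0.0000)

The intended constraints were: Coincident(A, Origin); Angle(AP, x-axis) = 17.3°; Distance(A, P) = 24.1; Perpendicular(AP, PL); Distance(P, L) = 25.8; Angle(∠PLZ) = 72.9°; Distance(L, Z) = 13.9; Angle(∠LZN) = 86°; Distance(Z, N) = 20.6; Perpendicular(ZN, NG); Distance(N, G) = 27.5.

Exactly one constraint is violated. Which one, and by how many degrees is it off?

Perpendicular(ZN, NG) — off by 5.20°.

A = (0.00, 0.00) ✓; AP at 17.30° ✓; |AP| = 24.10 ✓; ∠(AP, PL) = 90.00° ✓; |PL| = 25.80 ✓; ∠PLZ = 72.90° ✓; |LZ| = 13.90 ✓; ∠LZN = 86.00° ✓; |ZN| = 20.60 ✓; ∠(ZN, NG) = 95.20° ✗; |NG| = 27.50 ✓.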